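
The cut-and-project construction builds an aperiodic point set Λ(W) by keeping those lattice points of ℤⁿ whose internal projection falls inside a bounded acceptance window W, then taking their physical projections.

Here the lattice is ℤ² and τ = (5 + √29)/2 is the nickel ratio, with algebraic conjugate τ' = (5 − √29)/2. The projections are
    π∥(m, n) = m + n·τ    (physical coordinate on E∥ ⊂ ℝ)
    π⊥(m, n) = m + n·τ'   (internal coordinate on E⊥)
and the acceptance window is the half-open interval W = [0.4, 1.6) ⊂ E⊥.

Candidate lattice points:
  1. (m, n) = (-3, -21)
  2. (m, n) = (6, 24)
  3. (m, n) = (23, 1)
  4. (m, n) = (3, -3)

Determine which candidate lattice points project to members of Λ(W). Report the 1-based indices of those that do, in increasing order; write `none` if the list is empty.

τ' = (5−√29)/2 ≈ -0.1926.
[1] lift (-3,-21): star map gives 1.0442; window check 0.4 ≤ 1.0442 < 1.6 is true → IN Λ
[2] lift (6,24): star map gives 1.3780; window check 0.4 ≤ 1.3780 < 1.6 is true → IN Λ
[3] lift (23,1): star map gives 22.8074; window check 0.4 ≤ 22.8074 < 1.6 is false → out
[4] lift (3,-3): star map gives 3.5777; window check 0.4 ≤ 3.5777 < 1.6 is false → out

1, 2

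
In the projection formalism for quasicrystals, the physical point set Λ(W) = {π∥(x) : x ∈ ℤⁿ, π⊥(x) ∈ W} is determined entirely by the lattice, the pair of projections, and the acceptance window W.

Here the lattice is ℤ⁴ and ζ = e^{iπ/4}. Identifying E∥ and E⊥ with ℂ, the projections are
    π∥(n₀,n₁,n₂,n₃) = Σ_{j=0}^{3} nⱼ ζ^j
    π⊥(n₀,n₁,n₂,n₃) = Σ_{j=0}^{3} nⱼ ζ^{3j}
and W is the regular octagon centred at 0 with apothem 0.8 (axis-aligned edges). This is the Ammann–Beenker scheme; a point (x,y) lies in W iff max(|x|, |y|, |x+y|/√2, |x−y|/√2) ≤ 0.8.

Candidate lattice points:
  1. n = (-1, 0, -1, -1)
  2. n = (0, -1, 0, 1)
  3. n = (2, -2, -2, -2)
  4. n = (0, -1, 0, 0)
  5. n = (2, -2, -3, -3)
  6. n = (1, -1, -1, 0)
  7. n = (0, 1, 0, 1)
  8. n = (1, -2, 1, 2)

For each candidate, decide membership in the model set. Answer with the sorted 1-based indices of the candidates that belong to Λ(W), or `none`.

With ζ = e^{iπ/4} the internal vectors are ζ^0,ζ^3,ζ^6,ζ^9.
#1 (-1, 0, -1, -1): internal (-1.70711, 0.29289); octagon support 1.70711 vs apothem 0.8 → ∉ W
#2 (0, -1, 0, 1): internal (1.41421, 0.00000); octagon support 1.41421 vs apothem 0.8 → ∉ W
#3 (2, -2, -2, -2): internal (2.00000, -0.82843); octagon support 2.00000 vs apothem 0.8 → ∉ W
#4 (0, -1, 0, 0): internal (0.70711, -0.70711); octagon support 1.00000 vs apothem 0.8 → ∉ W
#5 (2, -2, -3, -3): internal (1.29289, -0.53553); octagon support 1.29289 vs apothem 0.8 → ∉ W
#6 (1, -1, -1, 0): internal (1.70711, 0.29289); octagon support 1.70711 vs apothem 0.8 → ∉ W
#7 (0, 1, 0, 1): internal (0.00000, 1.41421); octagon support 1.41421 vs apothem 0.8 → ∉ W
#8 (1, -2, 1, 2): internal (3.82843, -1.00000); octagon support 3.82843 vs apothem 0.8 → ∉ W

none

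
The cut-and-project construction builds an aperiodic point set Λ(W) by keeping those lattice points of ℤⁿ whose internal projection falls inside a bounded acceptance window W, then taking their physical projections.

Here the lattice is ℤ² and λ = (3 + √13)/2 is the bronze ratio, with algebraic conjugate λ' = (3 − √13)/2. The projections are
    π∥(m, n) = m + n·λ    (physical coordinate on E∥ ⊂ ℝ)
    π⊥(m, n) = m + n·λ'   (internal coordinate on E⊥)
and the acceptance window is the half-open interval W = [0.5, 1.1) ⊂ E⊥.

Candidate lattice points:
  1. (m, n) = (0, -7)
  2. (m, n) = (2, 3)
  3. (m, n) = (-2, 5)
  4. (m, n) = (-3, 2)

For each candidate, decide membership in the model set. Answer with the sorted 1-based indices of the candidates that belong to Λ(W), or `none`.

Compute λ' = (3−√13)/2 = -0.302776, so π⊥(m,n) = m -0.302776·n.
candidate 1: (m,n)=(0,-7) → π∥ = 0-7·λ ≈ -23.119429, π⊥ = 0-7·λ' ≈ 2.119429 ∉ [0.5, 1.1) ⇒ out
candidate 2: (m,n)=(2,3) → π∥ = 2+3·λ ≈ 11.908327, π⊥ = 2+3·λ' ≈ 1.091673 ∈ [0.5, 1.1) ⇒ IN Λ
candidate 3: (m,n)=(-2,5) → π∥ = -2+5·λ ≈ 14.513878, π⊥ = -2+5·λ' ≈ -3.513878 ∉ [0.5, 1.1) ⇒ out
candidate 4: (m,n)=(-3,2) → π∥ = -3+2·λ ≈ 3.605551, π⊥ = -3+2·λ' ≈ -3.605551 ∉ [0.5, 1.1) ⇒ out

2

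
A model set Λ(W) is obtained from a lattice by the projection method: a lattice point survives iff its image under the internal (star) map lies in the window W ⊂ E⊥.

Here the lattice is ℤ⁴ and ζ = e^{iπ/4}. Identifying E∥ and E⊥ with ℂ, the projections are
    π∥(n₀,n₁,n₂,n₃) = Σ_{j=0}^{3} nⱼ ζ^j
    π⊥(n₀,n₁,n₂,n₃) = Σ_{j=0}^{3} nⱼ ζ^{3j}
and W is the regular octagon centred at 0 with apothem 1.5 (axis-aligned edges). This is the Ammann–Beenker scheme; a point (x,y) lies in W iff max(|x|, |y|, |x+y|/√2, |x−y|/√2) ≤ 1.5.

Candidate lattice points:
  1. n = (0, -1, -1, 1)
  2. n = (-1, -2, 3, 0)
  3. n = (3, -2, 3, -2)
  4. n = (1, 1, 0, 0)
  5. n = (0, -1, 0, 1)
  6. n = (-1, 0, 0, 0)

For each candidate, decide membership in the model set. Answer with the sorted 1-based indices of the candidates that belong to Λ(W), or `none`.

4, 5, 6

π⊥(n) = n₀ + n₁ζ³ + n₂ζ⁶ + n₃ζ⁹ where ζ = e^{iπ/4}.
#1 (0, -1, -1, 1): internal (1.4142, 1.0000); octagon support 1.7071 vs apothem 1.5 → ∉ W
#2 (-1, -2, 3, 0): internal (0.4142, -4.4142); octagon support 4.4142 vs apothem 1.5 → ∉ W
#3 (3, -2, 3, -2): internal (3.0000, -5.8284); octagon support 6.2426 vs apothem 1.5 → ∉ W
#4 (1, 1, 0, 0): internal (0.2929, 0.7071); octagon support 0.7071 vs apothem 1.5 → ∈ W
#5 (0, -1, 0, 1): internal (1.4142, 0.0000); octagon support 1.4142 vs apothem 1.5 → ∈ W
#6 (-1, 0, 0, 0): internal (-1.0000, 0.0000); octagon support 1.0000 vs apothem 1.5 → ∈ W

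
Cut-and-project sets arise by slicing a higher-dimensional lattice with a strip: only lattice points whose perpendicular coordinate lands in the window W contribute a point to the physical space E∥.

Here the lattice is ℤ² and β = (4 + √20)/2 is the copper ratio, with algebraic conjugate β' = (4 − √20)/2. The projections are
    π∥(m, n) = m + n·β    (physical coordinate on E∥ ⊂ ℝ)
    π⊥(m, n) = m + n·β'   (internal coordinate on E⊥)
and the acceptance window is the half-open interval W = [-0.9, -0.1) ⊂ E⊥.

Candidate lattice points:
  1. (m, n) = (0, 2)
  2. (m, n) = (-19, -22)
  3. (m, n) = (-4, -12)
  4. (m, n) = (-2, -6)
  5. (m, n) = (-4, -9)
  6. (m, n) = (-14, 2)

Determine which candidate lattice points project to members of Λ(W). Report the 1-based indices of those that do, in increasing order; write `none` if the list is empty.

Numerically β ≈ 4.2361 and β' = −1/β ≈ -0.2361.
#1 (0,2): internal coord 0 + (2)·β' = -0.4721; -0.4721 ∈ [-0.9, -0.1) → IN Λ
#2 (-19,-22): internal coord -19 + (-22)·β' = -13.8065; -13.8065 ∉ [-0.9, -0.1) → out
#3 (-4,-12): internal coord -4 + (-12)·β' = -1.1672; -1.1672 ∉ [-0.9, -0.1) → out
#4 (-2,-6): internal coord -2 + (-6)·β' = -0.5836; -0.5836 ∈ [-0.9, -0.1) → IN Λ
#5 (-4,-9): internal coord -4 + (-9)·β' = -1.8754; -1.8754 ∉ [-0.9, -0.1) → out
#6 (-14,2): internal coord -14 + (2)·β' = -14.4721; -14.4721 ∉ [-0.9, -0.1) → out

1, 4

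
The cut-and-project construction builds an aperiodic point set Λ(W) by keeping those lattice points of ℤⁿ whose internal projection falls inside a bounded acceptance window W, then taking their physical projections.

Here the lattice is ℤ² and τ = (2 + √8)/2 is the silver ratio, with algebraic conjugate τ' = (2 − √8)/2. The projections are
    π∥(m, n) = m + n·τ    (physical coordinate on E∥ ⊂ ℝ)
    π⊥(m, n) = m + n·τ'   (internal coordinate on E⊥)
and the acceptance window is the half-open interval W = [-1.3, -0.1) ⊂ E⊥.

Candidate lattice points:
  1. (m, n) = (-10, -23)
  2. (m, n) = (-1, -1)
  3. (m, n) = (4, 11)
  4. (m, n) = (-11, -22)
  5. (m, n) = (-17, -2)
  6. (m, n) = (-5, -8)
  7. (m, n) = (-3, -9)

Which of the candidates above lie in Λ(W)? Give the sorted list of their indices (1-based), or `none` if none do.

1, 2, 3

Numerically τ ≈ 2.4142 and τ' = −1/τ ≈ -0.4142.
#1 (-10,-23): internal coord -10 + (-23)·τ' = -0.4731; -0.4731 ∈ [-1.3, -0.1) → IN Λ
#2 (-1,-1): internal coord -1 + (-1)·τ' = -0.5858; -0.5858 ∈ [-1.3, -0.1) → IN Λ
#3 (4,11): internal coord 4 + (11)·τ' = -0.5563; -0.5563 ∈ [-1.3, -0.1) → IN Λ
#4 (-11,-22): internal coord -11 + (-22)·τ' = -1.8873; -1.8873 ∉ [-1.3, -0.1) → out
#5 (-17,-2): internal coord -17 + (-2)·τ' = -16.1716; -16.1716 ∉ [-1.3, -0.1) → out
#6 (-5,-8): internal coord -5 + (-8)·τ' = -1.6863; -1.6863 ∉ [-1.3, -0.1) → out
#7 (-3,-9): internal coord -3 + (-9)·τ' = +0.7279; +0.7279 ∉ [-1.3, -0.1) → out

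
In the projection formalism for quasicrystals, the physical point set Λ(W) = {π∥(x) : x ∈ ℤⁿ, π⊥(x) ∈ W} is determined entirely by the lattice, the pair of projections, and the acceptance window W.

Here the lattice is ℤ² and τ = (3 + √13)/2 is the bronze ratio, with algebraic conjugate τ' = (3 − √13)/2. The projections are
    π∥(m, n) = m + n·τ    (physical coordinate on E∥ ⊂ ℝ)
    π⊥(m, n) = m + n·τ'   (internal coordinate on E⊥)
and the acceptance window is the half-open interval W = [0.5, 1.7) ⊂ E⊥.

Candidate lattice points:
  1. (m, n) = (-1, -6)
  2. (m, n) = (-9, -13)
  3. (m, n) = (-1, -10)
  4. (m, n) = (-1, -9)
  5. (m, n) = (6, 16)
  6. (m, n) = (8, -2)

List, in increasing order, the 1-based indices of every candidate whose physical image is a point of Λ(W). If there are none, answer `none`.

1, 5

Compute τ' = (3−√13)/2 = -0.3028, so π⊥(m,n) = m -0.3028·n.
candidate 1: (m,n)=(-1,-6) → π∥ = -1-6·τ ≈ -20.8167, π⊥ = -1-6·τ' ≈ 0.8167 ∈ [0.5, 1.7) ⇒ IN Λ
candidate 2: (m,n)=(-9,-13) → π∥ = -9-13·τ ≈ -51.9361, π⊥ = -9-13·τ' ≈ -5.0639 ∉ [0.5, 1.7) ⇒ out
candidate 3: (m,n)=(-1,-10) → π∥ = -1-10·τ ≈ -34.0278, π⊥ = -1-10·τ' ≈ 2.0278 ∉ [0.5, 1.7) ⇒ out
candidate 4: (m,n)=(-1,-9) → π∥ = -1-9·τ ≈ -30.7250, π⊥ = -1-9·τ' ≈ 1.7250 ∉ [0.5, 1.7) ⇒ out
candidate 5: (m,n)=(6,16) → π∥ = 6+16·τ ≈ 58.8444, π⊥ = 6+16·τ' ≈ 1.1556 ∈ [0.5, 1.7) ⇒ IN Λ
candidate 6: (m,n)=(8,-2) → π∥ = 8-2·τ ≈ 1.3944, π⊥ = 8-2·τ' ≈ 8.6056 ∉ [0.5, 1.7) ⇒ out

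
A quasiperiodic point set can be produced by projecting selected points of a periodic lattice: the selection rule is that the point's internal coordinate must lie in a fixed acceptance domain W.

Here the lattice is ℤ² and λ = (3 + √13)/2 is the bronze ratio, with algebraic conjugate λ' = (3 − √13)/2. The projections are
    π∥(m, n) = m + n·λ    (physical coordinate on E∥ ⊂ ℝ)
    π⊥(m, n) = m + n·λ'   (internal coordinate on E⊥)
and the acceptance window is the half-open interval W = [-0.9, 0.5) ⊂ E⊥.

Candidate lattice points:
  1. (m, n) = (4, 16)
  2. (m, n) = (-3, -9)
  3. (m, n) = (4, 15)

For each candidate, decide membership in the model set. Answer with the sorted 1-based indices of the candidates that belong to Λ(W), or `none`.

Compute λ' = (3−√13)/2 = -0.30278, so π⊥(m,n) = m -0.30278·n.
[1] lift (4,16): star map gives -0.84441; window check -0.9 ≤ -0.84441 < 0.5 is true → IN Λ
[2] lift (-3,-9): star map gives -0.27502; window check -0.9 ≤ -0.27502 < 0.5 is true → IN Λ
[3] lift (4,15): star map gives -0.54163; window check -0.9 ≤ -0.54163 < 0.5 is true → IN Λ

1, 2, 3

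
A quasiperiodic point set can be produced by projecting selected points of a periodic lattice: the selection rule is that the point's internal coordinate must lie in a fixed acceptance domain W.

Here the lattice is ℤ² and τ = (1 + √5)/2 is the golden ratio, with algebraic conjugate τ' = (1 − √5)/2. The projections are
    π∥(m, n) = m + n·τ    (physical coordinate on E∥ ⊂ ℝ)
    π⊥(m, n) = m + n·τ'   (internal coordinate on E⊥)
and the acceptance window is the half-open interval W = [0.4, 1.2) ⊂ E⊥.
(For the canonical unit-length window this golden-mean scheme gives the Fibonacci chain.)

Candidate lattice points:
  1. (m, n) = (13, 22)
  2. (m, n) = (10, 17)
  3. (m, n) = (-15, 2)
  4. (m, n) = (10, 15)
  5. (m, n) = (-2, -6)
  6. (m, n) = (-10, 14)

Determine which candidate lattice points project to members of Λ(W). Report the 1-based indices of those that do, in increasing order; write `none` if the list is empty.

Compute τ' = (1−√5)/2 = -0.618034, so π⊥(m,n) = m -0.618034·n.
[1] lift (13,22): star map gives -0.596748; window check 0.4 ≤ -0.596748 < 1.2 is false → out
[2] lift (10,17): star map gives -0.506578; window check 0.4 ≤ -0.506578 < 1.2 is false → out
[3] lift (-15,2): star map gives -16.236068; window check 0.4 ≤ -16.236068 < 1.2 is false → out
[4] lift (10,15): star map gives 0.729490; window check 0.4 ≤ 0.729490 < 1.2 is true → IN Λ
[5] lift (-2,-6): star map gives 1.708204; window check 0.4 ≤ 1.708204 < 1.2 is false → out
[6] lift (-10,14): star map gives -18.652476; window check 0.4 ≤ -18.652476 < 1.2 is false → out

4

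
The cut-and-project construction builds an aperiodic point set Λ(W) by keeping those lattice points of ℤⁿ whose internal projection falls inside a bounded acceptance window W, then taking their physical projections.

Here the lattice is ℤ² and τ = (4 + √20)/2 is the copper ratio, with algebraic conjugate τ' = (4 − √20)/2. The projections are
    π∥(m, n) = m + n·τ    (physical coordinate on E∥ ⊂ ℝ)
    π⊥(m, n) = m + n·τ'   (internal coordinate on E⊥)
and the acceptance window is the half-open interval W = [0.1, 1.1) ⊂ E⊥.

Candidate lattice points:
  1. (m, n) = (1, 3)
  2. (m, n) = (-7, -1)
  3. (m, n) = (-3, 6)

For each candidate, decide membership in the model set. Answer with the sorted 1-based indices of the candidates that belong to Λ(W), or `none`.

Compute τ' = (4−√20)/2 = -0.23607, so π⊥(m,n) = m -0.23607·n.
#1 (1,3): internal coord 1 + (3)·τ' = +0.29180; +0.29180 ∈ [0.1, 1.1) → IN Λ
#2 (-7,-1): internal coord -7 + (-1)·τ' = -6.76393; -6.76393 ∉ [0.1, 1.1) → out
#3 (-3,6): internal coord -3 + (6)·τ' = -4.41641; -4.41641 ∉ [0.1, 1.1) → out

1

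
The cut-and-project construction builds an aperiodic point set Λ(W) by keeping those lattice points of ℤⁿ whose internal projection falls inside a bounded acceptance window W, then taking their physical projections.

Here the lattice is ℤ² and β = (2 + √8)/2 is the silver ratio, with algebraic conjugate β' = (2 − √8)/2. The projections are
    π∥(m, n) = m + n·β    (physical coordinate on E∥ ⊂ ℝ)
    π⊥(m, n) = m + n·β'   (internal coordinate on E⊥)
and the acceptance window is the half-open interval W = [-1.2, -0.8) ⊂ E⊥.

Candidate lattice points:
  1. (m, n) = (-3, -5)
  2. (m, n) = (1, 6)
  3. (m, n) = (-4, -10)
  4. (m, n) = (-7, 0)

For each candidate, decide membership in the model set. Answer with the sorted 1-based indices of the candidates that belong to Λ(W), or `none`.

β' = (2−√8)/2 ≈ -0.41421.
#1 (-3,-5): internal coord -3 + (-5)·β' = -0.92893; -0.92893 ∈ [-1.2, -0.8) → IN Λ
#2 (1,6): internal coord 1 + (6)·β' = -1.48528; -1.48528 ∉ [-1.2, -0.8) → out
#3 (-4,-10): internal coord -4 + (-10)·β' = +0.14214; +0.14214 ∉ [-1.2, -0.8) → out
#4 (-7,0): internal coord -7 + (0)·β' = -7.00000; -7.00000 ∉ [-1.2, -0.8) → out

1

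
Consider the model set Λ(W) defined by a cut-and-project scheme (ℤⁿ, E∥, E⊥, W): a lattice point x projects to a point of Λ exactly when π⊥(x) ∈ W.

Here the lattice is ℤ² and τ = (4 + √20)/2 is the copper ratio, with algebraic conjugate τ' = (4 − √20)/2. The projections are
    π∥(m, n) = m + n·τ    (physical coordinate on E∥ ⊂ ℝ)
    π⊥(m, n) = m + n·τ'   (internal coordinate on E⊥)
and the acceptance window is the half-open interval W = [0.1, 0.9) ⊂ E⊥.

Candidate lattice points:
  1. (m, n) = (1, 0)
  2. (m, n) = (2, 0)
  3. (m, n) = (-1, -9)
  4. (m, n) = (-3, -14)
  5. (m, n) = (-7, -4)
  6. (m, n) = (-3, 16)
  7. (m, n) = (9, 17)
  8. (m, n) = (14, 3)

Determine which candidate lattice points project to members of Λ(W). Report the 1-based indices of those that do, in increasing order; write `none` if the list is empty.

Compute τ' = (4−√20)/2 = -0.23607, so π⊥(m,n) = m -0.23607·n.
[1] lift (1,0): star map gives 1.00000; window check 0.1 ≤ 1.00000 < 0.9 is false → out
[2] lift (2,0): star map gives 2.00000; window check 0.1 ≤ 2.00000 < 0.9 is false → out
[3] lift (-1,-9): star map gives 1.12461; window check 0.1 ≤ 1.12461 < 0.9 is false → out
[4] lift (-3,-14): star map gives 0.30495; window check 0.1 ≤ 0.30495 < 0.9 is true → IN Λ
[5] lift (-7,-4): star map gives -6.05573; window check 0.1 ≤ -6.05573 < 0.9 is false → out
[6] lift (-3,16): star map gives -6.77709; window check 0.1 ≤ -6.77709 < 0.9 is false → out
[7] lift (9,17): star map gives 4.98684; window check 0.1 ≤ 4.98684 < 0.9 is false → out
[8] lift (14,3): star map gives 13.29180; window check 0.1 ≤ 13.29180 < 0.9 is false → out

4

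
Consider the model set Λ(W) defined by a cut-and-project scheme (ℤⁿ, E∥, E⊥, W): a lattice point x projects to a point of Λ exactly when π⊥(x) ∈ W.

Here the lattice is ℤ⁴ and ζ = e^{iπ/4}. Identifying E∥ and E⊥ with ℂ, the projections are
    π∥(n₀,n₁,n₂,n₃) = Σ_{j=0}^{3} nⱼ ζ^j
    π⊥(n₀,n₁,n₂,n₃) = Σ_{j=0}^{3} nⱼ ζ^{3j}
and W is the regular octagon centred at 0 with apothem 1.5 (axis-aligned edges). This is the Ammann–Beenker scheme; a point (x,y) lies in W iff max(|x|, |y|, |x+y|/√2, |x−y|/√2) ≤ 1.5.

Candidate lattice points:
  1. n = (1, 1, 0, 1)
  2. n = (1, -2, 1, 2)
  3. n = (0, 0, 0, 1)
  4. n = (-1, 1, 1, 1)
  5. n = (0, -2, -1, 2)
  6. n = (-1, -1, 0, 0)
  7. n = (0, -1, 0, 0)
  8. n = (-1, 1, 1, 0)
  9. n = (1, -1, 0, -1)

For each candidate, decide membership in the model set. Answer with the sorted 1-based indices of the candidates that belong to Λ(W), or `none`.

π⊥(n) = n₀ + n₁ζ³ + n₂ζ⁶ + n₃ζ⁹ where ζ = e^{iπ/4}.
#1 (1, 1, 0, 1): internal (1.0000, 1.4142); octagon support 1.7071 vs apothem 1.5 → ∉ W
#2 (1, -2, 1, 2): internal (3.8284, -1.0000); octagon support 3.8284 vs apothem 1.5 → ∉ W
#3 (0, 0, 0, 1): internal (0.7071, 0.7071); octagon support 1.0000 vs apothem 1.5 → ∈ W
#4 (-1, 1, 1, 1): internal (-1.0000, 0.4142); octagon support 1.0000 vs apothem 1.5 → ∈ W
#5 (0, -2, -1, 2): internal (2.8284, 1.0000); octagon support 2.8284 vs apothem 1.5 → ∉ W
#6 (-1, -1, 0, 0): internal (-0.2929, -0.7071); octagon support 0.7071 vs apothem 1.5 → ∈ W
#7 (0, -1, 0, 0): internal (0.7071, -0.7071); octagon support 1.0000 vs apothem 1.5 → ∈ W
#8 (-1, 1, 1, 0): internal (-1.7071, -0.2929); octagon support 1.7071 vs apothem 1.5 → ∉ W
#9 (1, -1, 0, -1): internal (1.0000, -1.4142); octagon support 1.7071 vs apothem 1.5 → ∉ W

3, 4, 6, 7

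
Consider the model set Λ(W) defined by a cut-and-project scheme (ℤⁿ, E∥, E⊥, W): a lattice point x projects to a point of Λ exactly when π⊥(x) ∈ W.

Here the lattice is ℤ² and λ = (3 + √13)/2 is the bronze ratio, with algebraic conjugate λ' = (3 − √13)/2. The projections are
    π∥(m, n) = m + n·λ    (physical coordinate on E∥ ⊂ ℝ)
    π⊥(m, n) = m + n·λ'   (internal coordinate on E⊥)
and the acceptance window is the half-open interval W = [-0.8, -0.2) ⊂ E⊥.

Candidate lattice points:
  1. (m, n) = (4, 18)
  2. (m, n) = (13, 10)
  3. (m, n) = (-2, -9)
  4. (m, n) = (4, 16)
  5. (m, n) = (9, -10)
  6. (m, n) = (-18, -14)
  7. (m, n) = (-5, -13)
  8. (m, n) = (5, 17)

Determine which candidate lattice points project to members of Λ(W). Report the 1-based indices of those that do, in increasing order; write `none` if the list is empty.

Numerically λ ≈ 3.30278 and λ' = −1/λ ≈ -0.30278.
[1] lift (4,18): star map gives -1.44996; window check -0.8 ≤ -1.44996 < -0.2 is false → out
[2] lift (13,10): star map gives 9.97224; window check -0.8 ≤ 9.97224 < -0.2 is false → out
[3] lift (-2,-9): star map gives 0.72498; window check -0.8 ≤ 0.72498 < -0.2 is false → out
[4] lift (4,16): star map gives -0.84441; window check -0.8 ≤ -0.84441 < -0.2 is false → out
[5] lift (9,-10): star map gives 12.02776; window check -0.8 ≤ 12.02776 < -0.2 is false → out
[6] lift (-18,-14): star map gives -13.76114; window check -0.8 ≤ -13.76114 < -0.2 is false → out
[7] lift (-5,-13): star map gives -1.06392; window check -0.8 ≤ -1.06392 < -0.2 is false → out
[8] lift (5,17): star map gives -0.14719; window check -0.8 ≤ -0.14719 < -0.2 is false → out

none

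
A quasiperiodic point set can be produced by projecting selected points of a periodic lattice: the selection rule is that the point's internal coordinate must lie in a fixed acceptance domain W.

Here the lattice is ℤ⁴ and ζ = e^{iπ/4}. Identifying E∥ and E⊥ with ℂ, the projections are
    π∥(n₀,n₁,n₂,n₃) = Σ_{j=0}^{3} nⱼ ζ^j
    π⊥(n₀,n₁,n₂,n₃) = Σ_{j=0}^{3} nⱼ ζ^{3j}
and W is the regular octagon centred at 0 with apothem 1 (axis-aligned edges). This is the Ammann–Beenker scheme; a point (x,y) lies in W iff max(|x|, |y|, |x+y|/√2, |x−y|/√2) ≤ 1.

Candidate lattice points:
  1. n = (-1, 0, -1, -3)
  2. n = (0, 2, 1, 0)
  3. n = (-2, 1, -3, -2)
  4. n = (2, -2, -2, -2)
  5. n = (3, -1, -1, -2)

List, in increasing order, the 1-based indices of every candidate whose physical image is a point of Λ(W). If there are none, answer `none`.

π⊥(n) = n₀ + n₁ζ³ + n₂ζ⁶ + n₃ζ⁹ where ζ = e^{iπ/4}.
#1 (-1, 0, -1, -3): internal (-3.121320, -1.121320); octagon support 3.121320 vs apothem 1 → ∉ W
#2 (0, 2, 1, 0): internal (-1.414214, 0.414214); octagon support 1.414214 vs apothem 1 → ∉ W
#3 (-2, 1, -3, -2): internal (-4.121320, 2.292893); octagon support 4.535534 vs apothem 1 → ∉ W
#4 (2, -2, -2, -2): internal (2.000000, -0.828427); octagon support 2.000000 vs apothem 1 → ∉ W
#5 (3, -1, -1, -2): internal (2.292893, -1.121320); octagon support 2.414214 vs apothem 1 → ∉ W

none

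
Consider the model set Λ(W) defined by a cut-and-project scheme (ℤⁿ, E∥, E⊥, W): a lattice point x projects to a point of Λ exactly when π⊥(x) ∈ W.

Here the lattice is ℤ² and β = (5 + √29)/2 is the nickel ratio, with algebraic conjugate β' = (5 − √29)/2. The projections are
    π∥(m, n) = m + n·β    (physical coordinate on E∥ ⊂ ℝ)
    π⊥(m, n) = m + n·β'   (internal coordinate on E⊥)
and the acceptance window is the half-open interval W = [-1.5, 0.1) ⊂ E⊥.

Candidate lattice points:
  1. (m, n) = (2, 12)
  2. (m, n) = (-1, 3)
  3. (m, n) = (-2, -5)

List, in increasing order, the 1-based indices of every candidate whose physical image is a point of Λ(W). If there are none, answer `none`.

1, 3

Numerically β ≈ 5.192582 and β' = −1/β ≈ -0.192582.
candidate 1: (m,n)=(2,12) → π∥ = 2+12·β ≈ 64.310989, π⊥ = 2+12·β' ≈ -0.310989 ∈ [-1.5, 0.1) ⇒ IN Λ
candidate 2: (m,n)=(-1,3) → π∥ = -1+3·β ≈ 14.577747, π⊥ = -1+3·β' ≈ -1.577747 ∉ [-1.5, 0.1) ⇒ out
candidate 3: (m,n)=(-2,-5) → π∥ = -2-5·β ≈ -27.962912, π⊥ = -2-5·β' ≈ -1.037088 ∈ [-1.5, 0.1) ⇒ IN Λ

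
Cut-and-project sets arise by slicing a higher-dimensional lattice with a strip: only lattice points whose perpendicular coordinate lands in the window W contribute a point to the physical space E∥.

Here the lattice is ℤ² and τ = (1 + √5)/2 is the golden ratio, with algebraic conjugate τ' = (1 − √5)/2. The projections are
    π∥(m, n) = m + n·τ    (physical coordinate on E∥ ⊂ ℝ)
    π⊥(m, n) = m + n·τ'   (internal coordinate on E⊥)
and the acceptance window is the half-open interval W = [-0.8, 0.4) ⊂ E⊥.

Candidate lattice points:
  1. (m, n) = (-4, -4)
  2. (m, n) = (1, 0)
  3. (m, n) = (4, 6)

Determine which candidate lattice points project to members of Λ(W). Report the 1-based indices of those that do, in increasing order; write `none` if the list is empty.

3

τ' = (1−√5)/2 ≈ -0.618034.
#1 (-4,-4): internal coord -4 + (-4)·τ' = -1.527864; -1.527864 ∉ [-0.8, 0.4) → out
#2 (1,0): internal coord 1 + (0)·τ' = +1.000000; +1.000000 ∉ [-0.8, 0.4) → out
#3 (4,6): internal coord 4 + (6)·τ' = +0.291796; +0.291796 ∈ [-0.8, 0.4) → IN Λ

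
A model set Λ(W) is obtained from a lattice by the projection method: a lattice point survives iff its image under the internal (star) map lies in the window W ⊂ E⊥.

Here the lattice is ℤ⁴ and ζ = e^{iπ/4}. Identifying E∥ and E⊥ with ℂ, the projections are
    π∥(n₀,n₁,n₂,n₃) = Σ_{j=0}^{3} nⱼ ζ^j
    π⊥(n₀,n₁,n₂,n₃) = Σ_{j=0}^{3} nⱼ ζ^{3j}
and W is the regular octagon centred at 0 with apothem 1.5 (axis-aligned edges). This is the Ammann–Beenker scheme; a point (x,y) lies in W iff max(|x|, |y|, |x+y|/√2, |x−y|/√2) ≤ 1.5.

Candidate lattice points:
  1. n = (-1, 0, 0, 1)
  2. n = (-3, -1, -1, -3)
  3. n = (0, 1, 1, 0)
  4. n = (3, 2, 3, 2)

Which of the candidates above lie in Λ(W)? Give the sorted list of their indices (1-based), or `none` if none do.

1, 3

π⊥(n) = n₀ + n₁ζ³ + n₂ζ⁶ + n₃ζ⁹ where ζ = e^{iπ/4}.
#1 (-1, 0, 0, 1): internal (-0.2929, 0.7071); octagon support 0.7071 vs apothem 1.5 → ∈ W
#2 (-3, -1, -1, -3): internal (-4.4142, -1.8284); octagon support 4.4142 vs apothem 1.5 → ∉ W
#3 (0, 1, 1, 0): internal (-0.7071, -0.2929); octagon support 0.7071 vs apothem 1.5 → ∈ W
#4 (3, 2, 3, 2): internal (3.0000, -0.1716); octagon support 3.0000 vs apothem 1.5 → ∉ W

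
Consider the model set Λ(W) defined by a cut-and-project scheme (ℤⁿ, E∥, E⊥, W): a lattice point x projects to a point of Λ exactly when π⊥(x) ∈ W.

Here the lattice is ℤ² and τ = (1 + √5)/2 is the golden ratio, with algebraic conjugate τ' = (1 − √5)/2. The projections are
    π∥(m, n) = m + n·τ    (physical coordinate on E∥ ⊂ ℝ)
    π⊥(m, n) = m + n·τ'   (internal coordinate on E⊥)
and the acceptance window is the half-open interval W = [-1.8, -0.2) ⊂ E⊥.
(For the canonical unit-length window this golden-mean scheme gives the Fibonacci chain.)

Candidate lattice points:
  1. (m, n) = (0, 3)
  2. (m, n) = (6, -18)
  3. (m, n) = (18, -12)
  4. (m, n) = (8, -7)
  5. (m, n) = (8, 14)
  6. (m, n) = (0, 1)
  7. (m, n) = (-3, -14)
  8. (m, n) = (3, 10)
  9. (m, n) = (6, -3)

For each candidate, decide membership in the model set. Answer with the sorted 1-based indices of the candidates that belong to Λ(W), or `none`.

Compute τ' = (1−√5)/2 = -0.6180, so π⊥(m,n) = m -0.6180·n.
candidate 1: (m,n)=(0,3) → π∥ = 0+3·τ ≈ 4.8541, π⊥ = 0+3·τ' ≈ -1.8541 ∉ [-1.8, -0.2) ⇒ out
candidate 2: (m,n)=(6,-18) → π∥ = 6-18·τ ≈ -23.1246, π⊥ = 6-18·τ' ≈ 17.1246 ∉ [-1.8, -0.2) ⇒ out
candidate 3: (m,n)=(18,-12) → π∥ = 18-12·τ ≈ -1.4164, π⊥ = 18-12·τ' ≈ 25.4164 ∉ [-1.8, -0.2) ⇒ out
candidate 4: (m,n)=(8,-7) → π∥ = 8-7·τ ≈ -3.3262, π⊥ = 8-7·τ' ≈ 12.3262 ∉ [-1.8, -0.2) ⇒ out
candidate 5: (m,n)=(8,14) → π∥ = 8+14·τ ≈ 30.6525, π⊥ = 8+14·τ' ≈ -0.6525 ∈ [-1.8, -0.2) ⇒ IN Λ
candidate 6: (m,n)=(0,1) → π∥ = 0+1·τ ≈ 1.6180, π⊥ = 0+1·τ' ≈ -0.6180 ∈ [-1.8, -0.2) ⇒ IN Λ
candidate 7: (m,n)=(-3,-14) → π∥ = -3-14·τ ≈ -25.6525, π⊥ = -3-14·τ' ≈ 5.6525 ∉ [-1.8, -0.2) ⇒ out
candidate 8: (m,n)=(3,10) → π∥ = 3+10·τ ≈ 19.1803, π⊥ = 3+10·τ' ≈ -3.1803 ∉ [-1.8, -0.2) ⇒ out
candidate 9: (m,n)=(6,-3) → π∥ = 6-3·τ ≈ 1.1459, π⊥ = 6-3·τ' ≈ 7.8541 ∉ [-1.8, -0.2) ⇒ out

5, 6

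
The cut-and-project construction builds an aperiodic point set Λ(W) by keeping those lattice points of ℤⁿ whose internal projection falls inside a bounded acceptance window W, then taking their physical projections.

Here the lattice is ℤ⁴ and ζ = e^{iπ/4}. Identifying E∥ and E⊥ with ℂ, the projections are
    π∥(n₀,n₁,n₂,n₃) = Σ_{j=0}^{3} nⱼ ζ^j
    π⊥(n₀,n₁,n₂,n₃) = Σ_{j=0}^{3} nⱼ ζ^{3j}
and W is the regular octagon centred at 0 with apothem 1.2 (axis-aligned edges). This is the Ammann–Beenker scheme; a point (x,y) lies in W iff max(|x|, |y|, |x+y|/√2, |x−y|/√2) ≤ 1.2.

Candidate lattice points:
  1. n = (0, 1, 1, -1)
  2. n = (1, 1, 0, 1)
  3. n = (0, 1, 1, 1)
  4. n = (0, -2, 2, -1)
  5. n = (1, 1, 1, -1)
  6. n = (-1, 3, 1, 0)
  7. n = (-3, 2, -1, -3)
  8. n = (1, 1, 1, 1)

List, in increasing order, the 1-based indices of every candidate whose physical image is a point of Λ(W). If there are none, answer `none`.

Internal map: ζ^{3j} for j=0..3 gives (1,0), (−√2/2,√2/2), (0,−1), (√2/2,√2/2).
candidate 1: n = (0, 1, 1, -1) → π⊥ ≈ (-1.41421, -1.00000); max(|x|,|y|,|x±y|/√2) = 1.70711 > 1.2 ⇒ ∉ W
candidate 2: n = (1, 1, 0, 1) → π⊥ ≈ (+1.00000, +1.41421); max(|x|,|y|,|x±y|/√2) = 1.70711 > 1.2 ⇒ ∉ W
candidate 3: n = (0, 1, 1, 1) → π⊥ ≈ (+0.00000, +0.41421); max(|x|,|y|,|x±y|/√2) = 0.41421 ≤ 1.2 ⇒ ∈ W
candidate 4: n = (0, -2, 2, -1) → π⊥ ≈ (+0.70711, -4.12132); max(|x|,|y|,|x±y|/√2) = 4.12132 > 1.2 ⇒ ∉ W
candidate 5: n = (1, 1, 1, -1) → π⊥ ≈ (-0.41421, -1.00000); max(|x|,|y|,|x±y|/√2) = 1.00000 ≤ 1.2 ⇒ ∈ W
candidate 6: n = (-1, 3, 1, 0) → π⊥ ≈ (-3.12132, +1.12132); max(|x|,|y|,|x±y|/√2) = 3.12132 > 1.2 ⇒ ∉ W
candidate 7: n = (-3, 2, -1, -3) → π⊥ ≈ (-6.53553, +0.29289); max(|x|,|y|,|x±y|/√2) = 6.53553 > 1.2 ⇒ ∉ W
candidate 8: n = (1, 1, 1, 1) → π⊥ ≈ (+1.00000, +0.41421); max(|x|,|y|,|x±y|/√2) = 1.00000 ≤ 1.2 ⇒ ∈ W

3, 5, 8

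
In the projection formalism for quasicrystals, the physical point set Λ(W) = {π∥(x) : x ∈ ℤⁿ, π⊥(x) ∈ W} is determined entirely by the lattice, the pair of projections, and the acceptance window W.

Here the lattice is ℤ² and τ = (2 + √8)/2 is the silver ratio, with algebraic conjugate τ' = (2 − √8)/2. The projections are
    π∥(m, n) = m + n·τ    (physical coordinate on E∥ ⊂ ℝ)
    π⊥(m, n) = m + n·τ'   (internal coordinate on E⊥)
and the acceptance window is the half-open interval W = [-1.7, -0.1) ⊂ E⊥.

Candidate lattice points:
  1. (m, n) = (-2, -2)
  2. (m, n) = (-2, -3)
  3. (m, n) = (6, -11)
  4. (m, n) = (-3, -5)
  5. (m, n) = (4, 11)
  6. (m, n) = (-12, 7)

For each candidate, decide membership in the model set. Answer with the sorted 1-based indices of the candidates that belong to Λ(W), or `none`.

1, 2, 4, 5

Numerically τ ≈ 2.41421 and τ' = −1/τ ≈ -0.41421.
[1] lift (-2,-2): star map gives -1.17157; window check -1.7 ≤ -1.17157 < -0.1 is true → IN Λ
[2] lift (-2,-3): star map gives -0.75736; window check -1.7 ≤ -0.75736 < -0.1 is true → IN Λ
[3] lift (6,-11): star map gives 10.55635; window check -1.7 ≤ 10.55635 < -0.1 is false → out
[4] lift (-3,-5): star map gives -0.92893; window check -1.7 ≤ -0.92893 < -0.1 is true → IN Λ
[5] lift (4,11): star map gives -0.55635; window check -1.7 ≤ -0.55635 < -0.1 is true → IN Λ
[6] lift (-12,7): star map gives -14.89949; window check -1.7 ≤ -14.89949 < -0.1 is false → out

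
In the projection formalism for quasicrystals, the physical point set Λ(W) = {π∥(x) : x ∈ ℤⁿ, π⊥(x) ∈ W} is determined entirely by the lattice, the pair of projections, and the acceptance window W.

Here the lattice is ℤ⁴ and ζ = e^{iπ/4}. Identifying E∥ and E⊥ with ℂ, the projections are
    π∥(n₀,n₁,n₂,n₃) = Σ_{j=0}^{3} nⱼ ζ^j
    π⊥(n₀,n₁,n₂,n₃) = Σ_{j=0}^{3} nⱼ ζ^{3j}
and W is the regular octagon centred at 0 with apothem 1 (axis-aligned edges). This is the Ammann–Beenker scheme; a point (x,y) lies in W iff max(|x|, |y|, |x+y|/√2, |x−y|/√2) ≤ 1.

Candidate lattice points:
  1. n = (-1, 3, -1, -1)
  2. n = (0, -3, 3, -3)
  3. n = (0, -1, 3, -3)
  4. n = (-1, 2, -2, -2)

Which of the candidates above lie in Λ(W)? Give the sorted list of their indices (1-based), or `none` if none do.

none

With ζ = e^{iπ/4} the internal vectors are ζ^0,ζ^3,ζ^6,ζ^9.
candidate 1: n = (-1, 3, -1, -1) → π⊥ ≈ (-3.82843, +2.41421); max(|x|,|y|,|x±y|/√2) = 4.41421 > 1 ⇒ ∉ W
candidate 2: n = (0, -3, 3, -3) → π⊥ ≈ (+0.00000, -7.24264); max(|x|,|y|,|x±y|/√2) = 7.24264 > 1 ⇒ ∉ W
candidate 3: n = (0, -1, 3, -3) → π⊥ ≈ (-1.41421, -5.82843); max(|x|,|y|,|x±y|/√2) = 5.82843 > 1 ⇒ ∉ W
candidate 4: n = (-1, 2, -2, -2) → π⊥ ≈ (-3.82843, +2.00000); max(|x|,|y|,|x±y|/√2) = 4.12132 > 1 ⇒ ∉ W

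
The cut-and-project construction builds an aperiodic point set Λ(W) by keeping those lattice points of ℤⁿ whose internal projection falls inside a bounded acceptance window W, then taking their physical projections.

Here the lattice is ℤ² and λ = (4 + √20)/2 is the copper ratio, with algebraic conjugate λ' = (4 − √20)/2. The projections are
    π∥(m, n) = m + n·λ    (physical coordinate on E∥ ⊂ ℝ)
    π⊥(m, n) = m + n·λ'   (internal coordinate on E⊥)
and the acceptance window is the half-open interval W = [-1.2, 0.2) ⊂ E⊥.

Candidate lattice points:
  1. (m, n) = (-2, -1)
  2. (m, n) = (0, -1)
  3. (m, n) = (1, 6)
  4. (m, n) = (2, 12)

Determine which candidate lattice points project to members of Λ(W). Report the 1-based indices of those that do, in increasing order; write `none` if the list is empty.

Compute λ' = (4−√20)/2 = -0.23607, so π⊥(m,n) = m -0.23607·n.
#1 (-2,-1): internal coord -2 + (-1)·λ' = -1.76393; -1.76393 ∉ [-1.2, 0.2) → out
#2 (0,-1): internal coord 0 + (-1)·λ' = +0.23607; +0.23607 ∉ [-1.2, 0.2) → out
#3 (1,6): internal coord 1 + (6)·λ' = -0.41641; -0.41641 ∈ [-1.2, 0.2) → IN Λ
#4 (2,12): internal coord 2 + (12)·λ' = -0.83282; -0.83282 ∈ [-1.2, 0.2) → IN Λ

3, 4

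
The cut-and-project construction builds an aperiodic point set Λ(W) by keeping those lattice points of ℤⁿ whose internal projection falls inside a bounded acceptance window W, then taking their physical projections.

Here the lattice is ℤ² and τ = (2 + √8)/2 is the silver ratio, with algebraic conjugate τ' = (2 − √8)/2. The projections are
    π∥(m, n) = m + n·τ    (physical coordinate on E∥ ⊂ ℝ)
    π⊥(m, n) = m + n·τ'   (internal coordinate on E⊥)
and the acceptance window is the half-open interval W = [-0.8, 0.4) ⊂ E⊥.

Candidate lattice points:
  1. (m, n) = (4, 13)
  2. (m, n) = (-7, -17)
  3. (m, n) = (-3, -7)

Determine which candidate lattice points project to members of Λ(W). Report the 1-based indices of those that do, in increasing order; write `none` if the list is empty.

2, 3

τ' = (2−√8)/2 ≈ -0.4142.
[1] lift (4,13): star map gives -1.3848; window check -0.8 ≤ -1.3848 < 0.4 is false → out
[2] lift (-7,-17): star map gives 0.0416; window check -0.8 ≤ 0.0416 < 0.4 is true → IN Λ
[3] lift (-3,-7): star map gives -0.1005; window check -0.8 ≤ -0.1005 < 0.4 is true → IN Λ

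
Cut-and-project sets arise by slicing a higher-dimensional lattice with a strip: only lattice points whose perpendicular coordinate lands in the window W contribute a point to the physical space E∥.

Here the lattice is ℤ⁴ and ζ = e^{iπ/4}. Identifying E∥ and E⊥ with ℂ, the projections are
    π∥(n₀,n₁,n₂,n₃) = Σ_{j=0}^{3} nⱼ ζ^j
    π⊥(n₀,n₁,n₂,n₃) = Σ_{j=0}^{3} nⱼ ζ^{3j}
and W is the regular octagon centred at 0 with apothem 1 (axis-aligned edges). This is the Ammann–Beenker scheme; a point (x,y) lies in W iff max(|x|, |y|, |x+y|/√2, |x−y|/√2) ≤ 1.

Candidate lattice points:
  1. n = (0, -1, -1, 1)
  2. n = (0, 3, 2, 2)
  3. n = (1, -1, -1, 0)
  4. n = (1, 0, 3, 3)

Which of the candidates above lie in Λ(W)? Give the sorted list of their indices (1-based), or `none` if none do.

none

π⊥(n) = n₀ + n₁ζ³ + n₂ζ⁶ + n₃ζ⁹ where ζ = e^{iπ/4}.
candidate 1: n = (0, -1, -1, 1) → π⊥ ≈ (+1.41421, +1.00000); max(|x|,|y|,|x±y|/√2) = 1.70711 > 1 ⇒ ∉ W
candidate 2: n = (0, 3, 2, 2) → π⊥ ≈ (-0.70711, +1.53553); max(|x|,|y|,|x±y|/√2) = 1.58579 > 1 ⇒ ∉ W
candidate 3: n = (1, -1, -1, 0) → π⊥ ≈ (+1.70711, +0.29289); max(|x|,|y|,|x±y|/√2) = 1.70711 > 1 ⇒ ∉ W
candidate 4: n = (1, 0, 3, 3) → π⊥ ≈ (+3.12132, -0.87868); max(|x|,|y|,|x±y|/√2) = 3.12132 > 1 ⇒ ∉ W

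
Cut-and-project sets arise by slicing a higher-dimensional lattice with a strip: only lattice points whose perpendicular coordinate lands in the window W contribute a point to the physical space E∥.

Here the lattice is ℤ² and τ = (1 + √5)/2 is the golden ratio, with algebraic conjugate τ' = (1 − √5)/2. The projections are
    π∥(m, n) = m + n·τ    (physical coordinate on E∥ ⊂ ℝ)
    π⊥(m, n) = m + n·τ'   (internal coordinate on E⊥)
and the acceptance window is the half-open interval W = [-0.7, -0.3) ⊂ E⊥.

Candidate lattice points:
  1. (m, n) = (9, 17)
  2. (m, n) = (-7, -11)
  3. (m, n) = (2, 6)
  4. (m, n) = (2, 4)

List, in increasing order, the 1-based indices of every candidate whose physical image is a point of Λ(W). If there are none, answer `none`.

4

Compute τ' = (1−√5)/2 = -0.6180, so π⊥(m,n) = m -0.6180·n.
[1] lift (9,17): star map gives -1.5066; window check -0.7 ≤ -1.5066 < -0.3 is false → out
[2] lift (-7,-11): star map gives -0.2016; window check -0.7 ≤ -0.2016 < -0.3 is false → out
[3] lift (2,6): star map gives -1.7082; window check -0.7 ≤ -1.7082 < -0.3 is false → out
[4] lift (2,4): star map gives -0.4721; window check -0.7 ≤ -0.4721 < -0.3 is true → IN Λ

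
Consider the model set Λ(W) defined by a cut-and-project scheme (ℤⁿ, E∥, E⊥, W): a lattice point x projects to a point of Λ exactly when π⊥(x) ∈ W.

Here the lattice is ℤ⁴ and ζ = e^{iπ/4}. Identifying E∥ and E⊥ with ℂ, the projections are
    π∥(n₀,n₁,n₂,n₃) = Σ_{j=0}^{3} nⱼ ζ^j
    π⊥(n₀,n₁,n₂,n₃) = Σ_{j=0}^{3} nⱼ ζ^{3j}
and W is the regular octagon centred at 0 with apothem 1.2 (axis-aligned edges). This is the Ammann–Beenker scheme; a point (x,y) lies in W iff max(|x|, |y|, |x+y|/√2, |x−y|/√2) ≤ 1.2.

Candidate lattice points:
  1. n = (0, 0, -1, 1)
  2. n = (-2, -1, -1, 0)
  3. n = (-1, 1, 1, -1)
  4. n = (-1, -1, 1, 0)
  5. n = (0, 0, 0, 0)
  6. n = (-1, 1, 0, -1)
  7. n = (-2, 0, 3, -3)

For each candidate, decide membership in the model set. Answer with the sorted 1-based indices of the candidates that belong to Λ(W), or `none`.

Internal map: ζ^{3j} for j=0..3 gives (1,0), (−√2/2,√2/2), (0,−1), (√2/2,√2/2).
#1 (0, 0, -1, 1): internal (0.707107, 1.707107); octagon support 1.707107 vs apothem 1.2 → ∉ W
#2 (-2, -1, -1, 0): internal (-1.292893, 0.292893); octagon support 1.292893 vs apothem 1.2 → ∉ W
#3 (-1, 1, 1, -1): internal (-2.414214, -1.000000); octagon support 2.414214 vs apothem 1.2 → ∉ W
#4 (-1, -1, 1, 0): internal (-0.292893, -1.707107); octagon support 1.707107 vs apothem 1.2 → ∉ W
#5 (0, 0, 0, 0): internal (0.000000, 0.000000); octagon support 0.000000 vs apothem 1.2 → ∈ W
#6 (-1, 1, 0, -1): internal (-2.414214, 0.000000); octagon support 2.414214 vs apothem 1.2 → ∉ W
#7 (-2, 0, 3, -3): internal (-4.121320, -5.121320); octagon support 6.535534 vs apothem 1.2 → ∉ W

5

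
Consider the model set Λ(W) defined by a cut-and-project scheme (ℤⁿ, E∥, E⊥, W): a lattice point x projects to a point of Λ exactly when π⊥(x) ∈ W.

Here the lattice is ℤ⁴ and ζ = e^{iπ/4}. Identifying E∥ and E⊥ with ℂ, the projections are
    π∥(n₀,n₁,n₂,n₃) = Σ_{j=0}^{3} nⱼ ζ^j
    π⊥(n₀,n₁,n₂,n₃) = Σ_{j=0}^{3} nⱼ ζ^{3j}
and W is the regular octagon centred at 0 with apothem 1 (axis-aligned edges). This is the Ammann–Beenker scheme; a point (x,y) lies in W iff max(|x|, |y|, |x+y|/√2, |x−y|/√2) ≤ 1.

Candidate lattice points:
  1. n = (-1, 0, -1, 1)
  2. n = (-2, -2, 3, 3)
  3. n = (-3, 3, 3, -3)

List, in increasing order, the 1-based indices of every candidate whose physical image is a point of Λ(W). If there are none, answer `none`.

π⊥(n) = n₀ + n₁ζ³ + n₂ζ⁶ + n₃ζ⁹ where ζ = e^{iπ/4}.
candidate 1: n = (-1, 0, -1, 1) → π⊥ ≈ (-0.292893, +1.707107); max(|x|,|y|,|x±y|/√2) = 1.707107 > 1 ⇒ ∉ W
candidate 2: n = (-2, -2, 3, 3) → π⊥ ≈ (+1.535534, -2.292893); max(|x|,|y|,|x±y|/√2) = 2.707107 > 1 ⇒ ∉ W
candidate 3: n = (-3, 3, 3, -3) → π⊥ ≈ (-7.242641, -3.000000); max(|x|,|y|,|x±y|/√2) = 7.242641 > 1 ⇒ ∉ W

none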